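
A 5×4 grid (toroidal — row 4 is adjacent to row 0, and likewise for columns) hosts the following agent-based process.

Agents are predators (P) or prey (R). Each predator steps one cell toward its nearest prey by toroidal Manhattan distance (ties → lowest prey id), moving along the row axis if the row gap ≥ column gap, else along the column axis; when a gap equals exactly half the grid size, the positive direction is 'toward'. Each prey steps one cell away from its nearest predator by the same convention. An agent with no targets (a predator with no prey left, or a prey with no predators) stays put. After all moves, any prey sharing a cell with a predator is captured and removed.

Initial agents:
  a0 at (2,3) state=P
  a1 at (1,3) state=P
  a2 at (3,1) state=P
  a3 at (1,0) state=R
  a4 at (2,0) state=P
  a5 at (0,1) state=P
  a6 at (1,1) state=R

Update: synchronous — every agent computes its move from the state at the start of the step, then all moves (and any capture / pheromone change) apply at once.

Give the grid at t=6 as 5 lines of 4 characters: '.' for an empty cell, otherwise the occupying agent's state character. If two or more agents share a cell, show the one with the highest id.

....
PP.P
.P..
....
....

t=1: a0@(1,3):P a1@(1,0):P a2@(2,1):P a4@(1,0):P a5@(1,1):P
t=2: (unchanged — steady state)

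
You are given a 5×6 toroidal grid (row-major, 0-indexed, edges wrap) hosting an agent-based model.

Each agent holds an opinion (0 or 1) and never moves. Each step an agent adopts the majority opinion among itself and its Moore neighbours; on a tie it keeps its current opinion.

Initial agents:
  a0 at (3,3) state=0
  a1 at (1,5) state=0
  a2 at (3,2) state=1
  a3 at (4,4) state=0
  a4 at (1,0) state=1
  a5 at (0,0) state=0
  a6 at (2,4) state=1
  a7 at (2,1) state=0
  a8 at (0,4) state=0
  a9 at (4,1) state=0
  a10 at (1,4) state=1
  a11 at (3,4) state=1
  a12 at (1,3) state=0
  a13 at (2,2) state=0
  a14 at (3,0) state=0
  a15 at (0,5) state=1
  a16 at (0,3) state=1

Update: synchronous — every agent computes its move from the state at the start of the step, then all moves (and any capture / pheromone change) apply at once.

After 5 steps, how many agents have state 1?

t=1: a0@(3,3):0 a1@(1,5):1 a2@(3,2):0 a3@(4,4):0 a4@(1,0):0 a5@(0,0):0 a6@(2,4):1 a7@(2,1):0 a8@(0,4):0 a9@(4,1):0 a10@(1,4):1 a11@(3,4):1 a12@(1,3):0 a13@(2,2):0 a14@(3,0):0 a15@(0,5):0 a16@(0,3):0
t=2: a0@(3,3):0 a1@(1,5):0 a2@(3,2):0 a3@(4,4):0 a4@(1,0):0 a5@(0,0):0 a6@(2,4):1 a7@(2,1):0 a8@(0,4):0 a9@(4,1):0 a10@(1,4):0 a11@(3,4):1 a12@(1,3):0 a13@(2,2):0 a14@(3,0):0 a15@(0,5):0 a16@(0,3):0
t=3: a0@(3,3):0 a1@(1,5):0 a2@(3,2):0 a3@(4,4):0 a4@(1,0):0 a5@(0,0):0 a6@(2,4):0 a7@(2,1):0 a8@(0,4):0 a9@(4,1):0 a10@(1,4):0 a11@(3,4):1 a12@(1,3):0 a13@(2,2):0 a14@(3,0):0 a15@(0,5):0 a16@(0,3):0
t=4: a0@(3,3):0 a1@(1,5):0 a2@(3,2):0 a3@(4,4):0 a4@(1,0):0 a5@(0,0):0 a6@(2,4):0 a7@(2,1):0 a8@(0,4):0 a9@(4,1):0 a10@(1,4):0 a11@(3,4):0 a12@(1,3):0 a13@(2,2):0 a14@(3,0):0 a15@(0,5):0 a16@(0,3):0
t=5: (unchanged — steady state)

0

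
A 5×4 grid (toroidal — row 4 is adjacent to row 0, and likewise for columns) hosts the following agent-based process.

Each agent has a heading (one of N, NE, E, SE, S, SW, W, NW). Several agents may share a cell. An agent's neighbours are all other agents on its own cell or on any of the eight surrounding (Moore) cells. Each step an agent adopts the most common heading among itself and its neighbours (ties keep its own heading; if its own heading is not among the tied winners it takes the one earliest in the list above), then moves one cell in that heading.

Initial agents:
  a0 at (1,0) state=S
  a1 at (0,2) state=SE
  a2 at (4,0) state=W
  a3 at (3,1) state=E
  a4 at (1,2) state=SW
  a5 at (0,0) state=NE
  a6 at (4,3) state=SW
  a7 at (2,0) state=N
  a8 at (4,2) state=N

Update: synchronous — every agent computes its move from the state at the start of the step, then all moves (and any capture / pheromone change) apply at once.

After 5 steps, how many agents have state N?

9

t=1: a0@(2,0):S a1@(1,1):SW a2@(4,3):W a3@(2,1):N a4@(2,1):SW a5@(4,1):NE a6@(0,2):SW a7@(1,0):N a8@(3,2):N
t=2: a0@(1,0):N a1@(2,0):SW a2@(4,2):W a3@(1,1):N a4@(1,1):N a5@(3,2):NE a6@(1,1):SW a7@(0,0):N a8@(2,2):N
t=3: a0@(0,0):N a1@(1,0):N a2@(4,1):W a3@(0,1):N a4@(0,1):N a5@(2,3):NE a6@(0,1):N a7@(4,0):N a8@(1,2):N
t=4: a0@(4,0):N a1@(0,0):N a2@(3,1):N a3@(4,1):N a4@(4,1):N a5@(1,3):N a6@(4,1):N a7@(3,0):N a8@(0,2):N
t=5: a0@(3,0):N a1@(4,0):N a2@(2,1):N a3@(3,1):N a4@(3,1):N a5@(0,3):N a6@(3,1):N a7@(2,0):N a8@(4,2):N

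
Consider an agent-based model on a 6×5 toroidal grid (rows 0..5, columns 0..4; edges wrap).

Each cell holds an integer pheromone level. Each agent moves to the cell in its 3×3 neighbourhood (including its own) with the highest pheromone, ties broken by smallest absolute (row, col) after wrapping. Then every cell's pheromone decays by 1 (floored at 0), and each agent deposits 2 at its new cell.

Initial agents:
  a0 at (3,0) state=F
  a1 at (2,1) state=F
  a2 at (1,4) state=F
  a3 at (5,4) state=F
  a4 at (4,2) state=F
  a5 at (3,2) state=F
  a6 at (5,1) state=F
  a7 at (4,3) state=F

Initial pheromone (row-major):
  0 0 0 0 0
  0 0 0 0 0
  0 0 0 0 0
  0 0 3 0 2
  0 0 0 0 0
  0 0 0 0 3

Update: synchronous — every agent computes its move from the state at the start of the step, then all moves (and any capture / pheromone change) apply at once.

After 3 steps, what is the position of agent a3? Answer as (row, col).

t=1: a0@(3,4) a1@(3,2) a2@(0,0) a3@(5,4) a4@(3,2) a5@(3,2) a6@(0,0) a7@(3,2) | pheromone: 4 0 0 0 0 / 0 0 0 0 0 / 0 0 0 0 0 / 0 0 10 0 3 / 0 0 0 0 0 / 0 0 0 0 4
t=2: a0@(3,4) a1@(3,2) a2@(0,0) a3@(0,0) a4@(3,2) a5@(3,2) a6@(0,0) a7@(3,2) | pheromone: 9 0 0 0 0 / 0 0 0 0 0 / 0 0 0 0 0 / 0 0 17 0 4 / 0 0 0 0 0 / 0 0 0 0 3
t=3: a0@(3,4) a1@(3,2) a2@(0,0) a3@(0,0) a4@(3,2) a5@(3,2) a6@(0,0) a7@(3,2) | pheromone: 14 0 0 0 0 / 0 0 0 0 0 / 0 0 0 0 0 / 0 0 24 0 5 / 0 0 0 0 0 / 0 0 0 0 2

(0, 0)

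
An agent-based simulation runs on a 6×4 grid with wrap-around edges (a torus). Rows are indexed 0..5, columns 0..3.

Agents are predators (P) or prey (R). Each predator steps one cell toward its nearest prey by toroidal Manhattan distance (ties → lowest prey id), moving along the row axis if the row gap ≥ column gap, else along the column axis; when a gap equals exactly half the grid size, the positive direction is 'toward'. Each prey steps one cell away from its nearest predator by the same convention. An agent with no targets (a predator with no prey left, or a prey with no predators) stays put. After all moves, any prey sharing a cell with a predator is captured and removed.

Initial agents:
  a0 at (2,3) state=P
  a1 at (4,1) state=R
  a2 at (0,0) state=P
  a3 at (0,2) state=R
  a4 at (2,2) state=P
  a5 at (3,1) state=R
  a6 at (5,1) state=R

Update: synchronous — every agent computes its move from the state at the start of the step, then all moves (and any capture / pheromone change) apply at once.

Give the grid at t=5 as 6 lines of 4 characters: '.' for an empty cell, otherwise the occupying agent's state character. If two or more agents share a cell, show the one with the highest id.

t=1: a0@(1,3):P a1@(3,1):R a2@(0,1):P a4@(1,2):P a5@(4,1):R a6@(4,1):R
t=2: a0@(2,3):P a1@(2,1):R a2@(5,1):P a4@(2,2):P a5@(3,1):R a6@(3,1):R
t=3: a0@(2,0):P a2@(4,1):P a4@(2,1):P
t=4: (unchanged — steady state)

....
....
PP..
....
.P..
....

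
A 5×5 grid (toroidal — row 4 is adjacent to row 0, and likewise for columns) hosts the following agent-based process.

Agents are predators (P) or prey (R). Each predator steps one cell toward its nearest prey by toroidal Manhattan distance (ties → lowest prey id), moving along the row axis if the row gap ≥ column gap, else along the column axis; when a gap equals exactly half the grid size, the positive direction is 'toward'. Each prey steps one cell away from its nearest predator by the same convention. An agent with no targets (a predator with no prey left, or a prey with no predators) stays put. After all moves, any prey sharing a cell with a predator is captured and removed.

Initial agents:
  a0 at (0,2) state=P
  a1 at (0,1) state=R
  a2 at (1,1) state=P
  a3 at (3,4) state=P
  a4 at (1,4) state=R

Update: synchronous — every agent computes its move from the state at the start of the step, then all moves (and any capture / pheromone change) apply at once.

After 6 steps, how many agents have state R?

t=1: a0@(0,1):P a1@(0,0):R a2@(0,1):P a3@(2,4):P a4@(1,3):R
t=2: a0@(0,0):P a1@(0,4):R a2@(0,0):P a3@(1,4):P a4@(0,3):R
t=3: a0@(0,4):P a1@(0,3):R a2@(0,4):P a3@(0,4):P a4@(0,2):R
t=4: a0@(0,3):P a1@(0,2):R a2@(0,3):P a3@(0,3):P a4@(0,1):R
t=5: a0@(0,2):P a1@(0,1):R a2@(0,2):P a3@(0,2):P a4@(0,0):R
t=6: a0@(0,1):P a1@(0,0):R a2@(0,1):P a3@(0,1):P a4@(0,4):R

2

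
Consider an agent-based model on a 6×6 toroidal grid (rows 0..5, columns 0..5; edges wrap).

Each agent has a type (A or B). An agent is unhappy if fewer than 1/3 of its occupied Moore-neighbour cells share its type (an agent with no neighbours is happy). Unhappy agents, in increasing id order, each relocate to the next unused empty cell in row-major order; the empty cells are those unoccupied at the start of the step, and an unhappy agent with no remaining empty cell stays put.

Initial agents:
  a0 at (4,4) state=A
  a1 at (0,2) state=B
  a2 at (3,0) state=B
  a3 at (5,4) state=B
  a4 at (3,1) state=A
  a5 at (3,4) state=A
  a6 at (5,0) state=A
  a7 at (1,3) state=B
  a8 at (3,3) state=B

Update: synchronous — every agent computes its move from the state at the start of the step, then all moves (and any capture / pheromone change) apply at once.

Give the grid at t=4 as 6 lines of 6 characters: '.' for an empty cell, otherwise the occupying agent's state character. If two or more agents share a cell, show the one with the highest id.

t=1: a0@(4,4):A a1@(0,2):B a2@(0,0):B a3@(0,1):B a4@(0,3):A a5@(3,4):A a6@(5,0):A a7@(1,3):B a8@(0,4):B
t=2: a0@(4,4):A a1@(0,2):B a2@(0,0):B a3@(0,1):B a4@(0,5):A a5@(3,4):A a6@(1,0):A a7@(1,3):B a8@(0,4):B
t=3: (unchanged — steady state)

BBB.BA
A..B..
......
....A.
....A.
......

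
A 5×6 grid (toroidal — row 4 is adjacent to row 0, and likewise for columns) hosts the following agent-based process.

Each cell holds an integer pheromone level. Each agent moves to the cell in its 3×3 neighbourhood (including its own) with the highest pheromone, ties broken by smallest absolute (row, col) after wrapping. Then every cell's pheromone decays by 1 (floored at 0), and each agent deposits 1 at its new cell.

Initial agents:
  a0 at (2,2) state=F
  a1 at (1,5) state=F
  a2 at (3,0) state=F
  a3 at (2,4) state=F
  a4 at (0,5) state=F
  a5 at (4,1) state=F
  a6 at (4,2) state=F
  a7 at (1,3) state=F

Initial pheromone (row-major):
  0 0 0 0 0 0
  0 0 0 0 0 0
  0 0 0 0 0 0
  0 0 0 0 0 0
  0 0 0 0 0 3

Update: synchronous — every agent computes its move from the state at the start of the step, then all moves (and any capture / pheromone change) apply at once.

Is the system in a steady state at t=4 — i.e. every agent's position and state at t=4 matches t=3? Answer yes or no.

no

t=1: a0@(1,1) a1@(0,0) a2@(4,5) a3@(1,3) a4@(4,5) a5@(0,0) a6@(0,1) a7@(0,2) | pheromone: 2 1 1 0 0 0 / 0 1 0 1 0 0 / 0 0 0 0 0 0 / 0 0 0 0 0 0 / 0 0 0 0 0 4
t=2: a0@(0,0) a1@(4,5) a2@(4,5) a3@(0,2) a4@(4,5) a5@(4,5) a6@(0,0) a7@(0,1) | pheromone: 3 1 1 0 0 0 / 0 0 0 0 0 0 / 0 0 0 0 0 0 / 0 0 0 0 0 0 / 0 0 0 0 0 7
t=3: a0@(4,5) a1@(4,5) a2@(4,5) a3@(0,1) a4@(4,5) a5@(4,5) a6@(4,5) a7@(0,0) | pheromone: 3 1 0 0 0 0 / 0 0 0 0 0 0 / 0 0 0 0 0 0 / 0 0 0 0 0 0 / 0 0 0 0 0 12
t=4: a0@(4,5) a1@(4,5) a2@(4,5) a3@(0,0) a4@(4,5) a5@(4,5) a6@(4,5) a7@(4,5) | pheromone: 3 0 0 0 0 0 / 0 0 0 0 0 0 / 0 0 0 0 0 0 / 0 0 0 0 0 0 / 0 0 0 0 0 18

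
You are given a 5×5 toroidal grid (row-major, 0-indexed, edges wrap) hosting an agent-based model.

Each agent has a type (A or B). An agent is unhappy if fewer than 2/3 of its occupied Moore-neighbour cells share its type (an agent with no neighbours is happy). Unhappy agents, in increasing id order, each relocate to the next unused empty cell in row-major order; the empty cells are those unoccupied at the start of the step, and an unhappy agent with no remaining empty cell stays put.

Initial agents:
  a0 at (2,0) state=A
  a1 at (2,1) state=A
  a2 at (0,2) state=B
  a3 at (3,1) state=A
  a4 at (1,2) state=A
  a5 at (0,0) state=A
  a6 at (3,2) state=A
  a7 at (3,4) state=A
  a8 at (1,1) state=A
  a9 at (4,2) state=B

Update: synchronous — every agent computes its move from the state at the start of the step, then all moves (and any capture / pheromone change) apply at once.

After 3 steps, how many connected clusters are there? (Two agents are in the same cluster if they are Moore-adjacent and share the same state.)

3

t=1: a0@(2,0):A a1@(2,1):A a2@(0,1):B a3@(3,1):A a4@(1,2):A a5@(0,0):A a6@(3,2):A a7@(3,4):A a8@(1,1):A a9@(0,3):B
t=2: a0@(2,0):A a1@(2,1):A a2@(0,2):B a3@(3,1):A a4@(0,4):A a5@(1,0):A a6@(3,2):A a7@(3,4):A a8@(1,1):A a9@(1,3):B
t=3: a0@(2,0):A a1@(2,1):A a2@(0,0):B a3@(3,1):A a4@(0,1):A a5@(1,0):A a6@(3,2):A a7@(3,4):A a8@(1,1):A a9@(0,3):B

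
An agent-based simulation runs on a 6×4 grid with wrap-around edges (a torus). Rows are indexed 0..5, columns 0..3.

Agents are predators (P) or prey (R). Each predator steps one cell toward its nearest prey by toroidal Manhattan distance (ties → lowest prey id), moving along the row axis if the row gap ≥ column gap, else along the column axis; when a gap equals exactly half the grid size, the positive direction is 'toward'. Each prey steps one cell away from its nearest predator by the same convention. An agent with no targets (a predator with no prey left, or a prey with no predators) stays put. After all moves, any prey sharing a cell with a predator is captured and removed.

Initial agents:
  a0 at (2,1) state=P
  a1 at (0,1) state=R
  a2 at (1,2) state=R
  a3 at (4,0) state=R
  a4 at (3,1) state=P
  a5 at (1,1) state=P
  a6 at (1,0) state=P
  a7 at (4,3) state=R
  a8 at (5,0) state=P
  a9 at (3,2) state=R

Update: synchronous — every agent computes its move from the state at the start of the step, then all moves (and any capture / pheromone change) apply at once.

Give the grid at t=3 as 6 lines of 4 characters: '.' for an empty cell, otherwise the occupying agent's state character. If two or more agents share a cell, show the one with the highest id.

t=1: a0@(1,1):P a1@(5,1):R a2@(1,3):R a3@(3,0):R a4@(3,2):P a5@(0,1):P a6@(0,0):P a7@(3,3):R a8@(4,0):P a9@(3,3):R
t=2: a0@(0,1):P a1@(4,1):R a2@(1,2):R a3@(2,0):R a4@(3,3):P a5@(5,1):P a6@(5,0):P a8@(3,0):P
t=3: a0@(5,1):P a1@(3,1):R a2@(2,2):R a3@(1,0):R a4@(2,3):P a5@(4,1):P a6@(4,0):P a8@(2,0):P

....
R...
P.RP
.R..
PP..
.P..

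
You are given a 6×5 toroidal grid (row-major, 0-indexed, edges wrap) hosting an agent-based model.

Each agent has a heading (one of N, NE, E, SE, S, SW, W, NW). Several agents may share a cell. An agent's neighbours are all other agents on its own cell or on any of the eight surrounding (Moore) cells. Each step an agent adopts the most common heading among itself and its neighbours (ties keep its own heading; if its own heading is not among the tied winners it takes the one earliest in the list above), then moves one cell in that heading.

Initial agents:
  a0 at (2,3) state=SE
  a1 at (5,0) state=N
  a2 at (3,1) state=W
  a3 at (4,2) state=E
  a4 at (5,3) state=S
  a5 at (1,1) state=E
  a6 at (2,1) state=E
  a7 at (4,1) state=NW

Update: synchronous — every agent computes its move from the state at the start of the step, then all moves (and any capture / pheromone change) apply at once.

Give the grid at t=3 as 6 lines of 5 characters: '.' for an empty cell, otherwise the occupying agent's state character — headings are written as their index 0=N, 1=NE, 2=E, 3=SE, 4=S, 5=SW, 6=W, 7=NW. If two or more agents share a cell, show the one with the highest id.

.....
....2
2...2
....2
2....
.3...

t=1: a0@(3,4):SE a1@(4,0):N a2@(3,2):E a3@(4,3):E a4@(0,3):S a5@(1,2):E a6@(2,2):E a7@(3,0):NW
t=2: a0@(4,0):SE a1@(3,0):N a2@(3,3):E a3@(4,4):E a4@(1,3):S a5@(1,3):E a6@(2,3):E a7@(2,4):NW
t=3: a0@(5,1):SE a1@(2,0):N a2@(3,4):E a3@(4,0):E a4@(1,4):E a5@(1,4):E a6@(2,4):E a7@(2,0):E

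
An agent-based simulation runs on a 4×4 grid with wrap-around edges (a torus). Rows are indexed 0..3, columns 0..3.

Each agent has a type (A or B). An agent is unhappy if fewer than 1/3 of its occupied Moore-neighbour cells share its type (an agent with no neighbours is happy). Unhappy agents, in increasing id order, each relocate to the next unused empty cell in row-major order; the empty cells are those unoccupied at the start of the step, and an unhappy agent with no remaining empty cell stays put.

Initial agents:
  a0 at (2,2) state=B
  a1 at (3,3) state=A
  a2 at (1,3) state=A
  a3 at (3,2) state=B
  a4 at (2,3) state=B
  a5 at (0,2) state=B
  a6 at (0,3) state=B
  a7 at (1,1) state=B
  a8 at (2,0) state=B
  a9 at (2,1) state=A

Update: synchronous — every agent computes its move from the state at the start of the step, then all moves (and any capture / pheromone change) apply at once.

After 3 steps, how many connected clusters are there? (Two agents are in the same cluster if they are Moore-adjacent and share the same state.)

2

t=1: a0@(2,2):B a1@(0,0):A a2@(0,1):A a3@(3,2):B a4@(2,3):B a5@(0,2):B a6@(0,3):B a7@(1,1):B a8@(2,0):B a9@(1,0):A
t=2: (unchanged — steady state)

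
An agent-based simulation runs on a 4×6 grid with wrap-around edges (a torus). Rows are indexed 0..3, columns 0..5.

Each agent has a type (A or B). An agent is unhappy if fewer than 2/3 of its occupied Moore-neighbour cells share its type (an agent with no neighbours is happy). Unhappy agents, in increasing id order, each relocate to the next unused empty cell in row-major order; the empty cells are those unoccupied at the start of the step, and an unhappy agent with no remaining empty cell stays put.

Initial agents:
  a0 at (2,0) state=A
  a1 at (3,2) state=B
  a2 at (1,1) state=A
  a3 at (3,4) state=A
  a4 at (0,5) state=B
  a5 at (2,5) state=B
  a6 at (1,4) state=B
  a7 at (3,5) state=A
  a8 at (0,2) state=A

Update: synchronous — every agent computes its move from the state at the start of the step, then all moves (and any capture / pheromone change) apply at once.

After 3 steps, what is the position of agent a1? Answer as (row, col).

t=1: a0@(2,0):A a1@(0,0):B a2@(1,1):A a3@(0,1):A a4@(0,3):B a5@(0,4):B a6@(1,4):B a7@(1,0):A a8@(1,2):A
t=2: a0@(2,0):A a1@(0,2):B a2@(1,1):A a3@(0,1):A a4@(0,3):B a5@(0,4):B a6@(1,4):B a7@(1,0):A a8@(1,2):A
t=3: a0@(2,0):A a1@(0,0):B a2@(1,1):A a3@(0,1):A a4@(0,3):B a5@(0,4):B a6@(1,4):B a7@(1,0):A a8@(0,5):A

(0, 0)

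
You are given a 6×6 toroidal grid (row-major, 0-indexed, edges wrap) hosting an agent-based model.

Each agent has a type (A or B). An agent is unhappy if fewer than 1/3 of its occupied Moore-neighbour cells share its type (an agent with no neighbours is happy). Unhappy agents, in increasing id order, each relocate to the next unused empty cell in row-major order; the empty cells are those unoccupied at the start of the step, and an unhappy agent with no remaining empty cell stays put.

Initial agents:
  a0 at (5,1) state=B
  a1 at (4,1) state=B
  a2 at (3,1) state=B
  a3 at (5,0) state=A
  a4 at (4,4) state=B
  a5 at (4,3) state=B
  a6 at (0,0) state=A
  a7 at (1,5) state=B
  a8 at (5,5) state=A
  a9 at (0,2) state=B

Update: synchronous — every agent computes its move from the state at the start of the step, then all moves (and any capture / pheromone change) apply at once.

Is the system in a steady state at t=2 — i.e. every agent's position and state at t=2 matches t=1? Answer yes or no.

yes

t=1: a0@(5,1):B a1@(4,1):B a2@(3,1):B a3@(5,0):A a4@(4,4):B a5@(4,3):B a6@(0,0):A a7@(0,1):B a8@(5,5):A a9@(0,2):B
t=2: (unchanged — steady state)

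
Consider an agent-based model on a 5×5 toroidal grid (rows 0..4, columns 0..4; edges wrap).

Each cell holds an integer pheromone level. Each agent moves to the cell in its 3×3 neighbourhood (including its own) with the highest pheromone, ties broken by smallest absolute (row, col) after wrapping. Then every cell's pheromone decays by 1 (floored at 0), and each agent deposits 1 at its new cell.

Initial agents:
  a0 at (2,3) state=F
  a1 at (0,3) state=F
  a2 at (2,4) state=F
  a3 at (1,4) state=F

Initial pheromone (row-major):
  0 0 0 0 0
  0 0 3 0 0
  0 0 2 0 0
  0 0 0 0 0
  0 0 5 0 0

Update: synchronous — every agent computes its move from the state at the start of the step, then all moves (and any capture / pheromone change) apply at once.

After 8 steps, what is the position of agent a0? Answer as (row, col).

(1, 2)

t=1: a0@(1,2) a1@(4,2) a2@(1,0) a3@(0,0) | pheromone: 1 0 0 0 0 / 1 0 3 0 0 / 0 0 1 0 0 / 0 0 0 0 0 / 0 0 5 0 0
t=2: a0@(1,2) a1@(4,2) a2@(0,0) a3@(0,0) | pheromone: 2 0 0 0 0 / 0 0 3 0 0 / 0 0 0 0 0 / 0 0 0 0 0 / 0 0 5 0 0
t=3: a0@(1,2) a1@(4,2) a2@(0,0) a3@(0,0) | pheromone: 3 0 0 0 0 / 0 0 3 0 0 / 0 0 0 0 0 / 0 0 0 0 0 / 0 0 5 0 0
t=4: a0@(1,2) a1@(4,2) a2@(0,0) a3@(0,0) | pheromone: 4 0 0 0 0 / 0 0 3 0 0 / 0 0 0 0 0 / 0 0 0 0 0 / 0 0 5 0 0
t=5: a0@(1,2) a1@(4,2) a2@(0,0) a3@(0,0) | pheromone: 5 0 0 0 0 / 0 0 3 0 0 / 0 0 0 0 0 / 0 0 0 0 0 / 0 0 5 0 0
t=6: a0@(1,2) a1@(4,2) a2@(0,0) a3@(0,0) | pheromone: 6 0 0 0 0 / 0 0 3 0 0 / 0 0 0 0 0 / 0 0 0 0 0 / 0 0 5 0 0
t=7: a0@(1,2) a1@(4,2) a2@(0,0) a3@(0,0) | pheromone: 7 0 0 0 0 / 0 0 3 0 0 / 0 0 0 0 0 / 0 0 0 0 0 / 0 0 5 0 0
t=8: a0@(1,2) a1@(4,2) a2@(0,0) a3@(0,0) | pheromone: 8 0 0 0 0 / 0 0 3 0 0 / 0 0 0 0 0 / 0 0 0 0 0 / 0 0 5 0 0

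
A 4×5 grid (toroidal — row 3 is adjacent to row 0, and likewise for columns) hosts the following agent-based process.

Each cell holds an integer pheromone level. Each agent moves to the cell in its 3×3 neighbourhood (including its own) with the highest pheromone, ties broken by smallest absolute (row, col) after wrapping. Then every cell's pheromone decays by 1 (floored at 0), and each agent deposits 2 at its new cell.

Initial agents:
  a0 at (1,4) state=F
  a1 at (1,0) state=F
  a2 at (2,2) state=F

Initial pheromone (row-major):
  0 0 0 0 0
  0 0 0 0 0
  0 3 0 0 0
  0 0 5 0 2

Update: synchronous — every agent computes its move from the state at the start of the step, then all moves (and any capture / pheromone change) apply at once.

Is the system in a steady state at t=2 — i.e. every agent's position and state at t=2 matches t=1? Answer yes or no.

no

t=1: a0@(0,0) a1@(2,1) a2@(3,2) | pheromone: 2 0 0 0 0 / 0 0 0 0 0 / 0 4 0 0 0 / 0 0 6 0 1
t=2: a0@(0,0) a1@(3,2) a2@(3,2) | pheromone: 3 0 0 0 0 / 0 0 0 0 0 / 0 3 0 0 0 / 0 0 9 0 0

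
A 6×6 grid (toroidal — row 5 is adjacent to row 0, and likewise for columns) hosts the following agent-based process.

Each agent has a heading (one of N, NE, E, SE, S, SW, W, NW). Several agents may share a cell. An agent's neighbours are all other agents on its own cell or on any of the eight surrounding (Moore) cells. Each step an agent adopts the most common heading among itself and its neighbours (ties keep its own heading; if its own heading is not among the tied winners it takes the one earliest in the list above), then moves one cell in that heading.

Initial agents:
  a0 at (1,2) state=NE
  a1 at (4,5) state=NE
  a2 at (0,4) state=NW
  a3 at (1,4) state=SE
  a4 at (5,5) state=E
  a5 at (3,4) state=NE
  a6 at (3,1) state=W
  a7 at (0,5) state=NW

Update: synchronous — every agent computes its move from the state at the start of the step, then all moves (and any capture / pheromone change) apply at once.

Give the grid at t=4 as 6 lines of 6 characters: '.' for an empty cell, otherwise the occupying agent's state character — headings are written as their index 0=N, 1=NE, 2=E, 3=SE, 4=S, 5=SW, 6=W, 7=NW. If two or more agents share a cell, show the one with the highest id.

...1..
.7....
77....
7.....
......
..1...

t=1: a0@(0,3):NE a1@(3,0):NE a2@(5,3):NW a3@(0,3):NW a4@(4,4):NW a5@(2,5):NE a6@(3,0):W a7@(5,4):NW
t=2: a0@(5,2):NW a1@(2,1):NE a2@(4,2):NW a3@(5,2):NW a4@(3,3):NW a5@(1,0):NE a6@(2,1):NE a7@(4,3):NW
t=3: a0@(4,1):NW a1@(1,2):NE a2@(3,1):NW a3@(4,1):NW a4@(2,2):NW a5@(0,1):NE a6@(1,2):NE a7@(3,2):NW
t=4: a0@(3,0):NW a1@(0,3):NE a2@(2,0):NW a3@(3,0):NW a4@(1,1):NW a5@(5,2):NE a6@(0,3):NE a7@(2,1):NW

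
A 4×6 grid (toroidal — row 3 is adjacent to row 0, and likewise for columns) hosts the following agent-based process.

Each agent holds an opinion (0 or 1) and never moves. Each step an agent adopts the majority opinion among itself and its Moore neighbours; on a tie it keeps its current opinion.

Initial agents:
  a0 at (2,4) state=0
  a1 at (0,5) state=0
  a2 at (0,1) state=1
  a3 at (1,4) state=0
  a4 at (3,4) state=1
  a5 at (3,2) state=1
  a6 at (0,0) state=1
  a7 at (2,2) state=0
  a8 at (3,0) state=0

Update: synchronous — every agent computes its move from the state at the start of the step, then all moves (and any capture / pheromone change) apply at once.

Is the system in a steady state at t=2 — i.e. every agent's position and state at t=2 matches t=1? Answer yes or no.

yes

t=1: a0@(2,4):0 a1@(0,5):0 a2@(0,1):1 a3@(1,4):0 a4@(3,4):0 a5@(3,2):1 a6@(0,0):1 a7@(2,2):0 a8@(3,0):0
t=2: (unchanged — steady state)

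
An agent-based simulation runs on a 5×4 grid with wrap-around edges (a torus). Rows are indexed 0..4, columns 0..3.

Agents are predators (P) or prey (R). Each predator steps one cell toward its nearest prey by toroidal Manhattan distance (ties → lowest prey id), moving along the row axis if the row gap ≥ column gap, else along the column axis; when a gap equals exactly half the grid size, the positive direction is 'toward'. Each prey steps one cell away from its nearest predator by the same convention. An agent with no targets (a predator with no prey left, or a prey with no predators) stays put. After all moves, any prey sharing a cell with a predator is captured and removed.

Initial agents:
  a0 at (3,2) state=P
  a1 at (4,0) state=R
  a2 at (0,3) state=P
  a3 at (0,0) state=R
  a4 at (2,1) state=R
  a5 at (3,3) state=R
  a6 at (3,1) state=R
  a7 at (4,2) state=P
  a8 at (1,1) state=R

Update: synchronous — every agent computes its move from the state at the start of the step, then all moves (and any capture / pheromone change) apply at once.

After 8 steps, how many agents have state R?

5

t=1: a0@(3,3):P a1@(3,0):R a2@(0,0):P a3@(0,1):R a4@(1,1):R a5@(3,0):R a6@(3,0):R a7@(4,3):P a8@(0,1):R
t=2: a0@(3,0):P a1@(3,1):R a2@(0,1):P a3@(0,2):R a4@(2,1):R a5@(3,1):R a6@(3,1):R a7@(3,3):P a8@(0,2):R
t=3: a0@(3,1):P a1@(3,2):R a2@(0,2):P a3@(0,3):R a4@(1,1):R a5@(3,2):R a6@(3,2):R a7@(3,0):P a8@(0,3):R
t=4: a0@(3,2):P a1@(3,3):R a2@(0,3):P a3@(0,0):R a4@(0,1):R a5@(3,3):R a6@(3,3):R a7@(3,1):P a8@(0,0):R
t=5: a0@(3,3):P a1@(3,0):R a2@(0,0):P a3@(0,1):R a5@(3,0):R a6@(3,0):R a7@(3,2):P a8@(0,1):R
t=6: a0@(3,0):P a1@(3,1):R a2@(0,1):P a3@(0,2):R a5@(3,1):R a6@(3,1):R a7@(3,3):P a8@(0,2):R
t=7: a0@(3,1):P a1@(3,2):R a2@(0,2):P a3@(0,3):R a5@(3,2):R a6@(3,2):R a7@(3,0):P a8@(0,3):R
t=8: a0@(3,2):P a1@(3,3):R a2@(0,3):P a3@(0,0):R a5@(3,3):R a6@(3,3):R a7@(3,1):P a8@(0,0):R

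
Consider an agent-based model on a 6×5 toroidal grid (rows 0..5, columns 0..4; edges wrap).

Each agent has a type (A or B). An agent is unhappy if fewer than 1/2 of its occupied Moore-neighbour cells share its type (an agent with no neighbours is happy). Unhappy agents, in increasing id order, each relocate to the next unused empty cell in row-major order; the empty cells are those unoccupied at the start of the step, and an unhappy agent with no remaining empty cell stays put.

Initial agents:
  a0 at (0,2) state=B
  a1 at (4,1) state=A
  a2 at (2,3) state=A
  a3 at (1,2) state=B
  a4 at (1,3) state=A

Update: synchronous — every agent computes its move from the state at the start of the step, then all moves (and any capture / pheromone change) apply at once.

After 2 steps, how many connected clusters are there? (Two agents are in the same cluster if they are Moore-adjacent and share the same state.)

t=1: a0@(0,2):B a1@(4,1):A a2@(2,3):A a3@(0,0):B a4@(0,1):A
t=2: a0@(0,3):B a1@(4,1):A a2@(2,3):A a3@(0,4):B a4@(1,0):A

4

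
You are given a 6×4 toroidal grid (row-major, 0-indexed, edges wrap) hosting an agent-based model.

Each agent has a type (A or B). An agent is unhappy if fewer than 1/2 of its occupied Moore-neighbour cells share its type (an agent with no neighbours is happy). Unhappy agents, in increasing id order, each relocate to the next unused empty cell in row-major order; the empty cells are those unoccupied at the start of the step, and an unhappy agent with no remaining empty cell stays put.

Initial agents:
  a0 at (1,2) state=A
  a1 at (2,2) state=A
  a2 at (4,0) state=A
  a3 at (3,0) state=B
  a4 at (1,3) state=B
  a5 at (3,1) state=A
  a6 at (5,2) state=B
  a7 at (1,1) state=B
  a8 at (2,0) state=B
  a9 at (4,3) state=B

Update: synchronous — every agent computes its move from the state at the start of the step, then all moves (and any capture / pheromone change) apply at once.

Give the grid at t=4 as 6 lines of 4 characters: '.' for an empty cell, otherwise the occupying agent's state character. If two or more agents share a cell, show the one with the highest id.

A.BB
AAB.
..A.
B...
...B
..B.

t=1: a0@(0,0):A a1@(2,2):A a2@(0,1):A a3@(3,0):B a4@(0,2):B a5@(3,1):A a6@(5,2):B a7@(0,3):B a8@(2,0):B a9@(4,3):B
t=2: a0@(0,0):A a1@(2,2):A a2@(1,0):A a3@(3,0):B a4@(0,2):B a5@(1,1):A a6@(5,2):B a7@(0,3):B a8@(2,0):B a9@(4,3):B
t=3: a0@(0,0):A a1@(2,2):A a2@(1,0):A a3@(3,0):B a4@(0,2):B a5@(1,1):A a6@(5,2):B a7@(0,3):B a8@(0,1):B a9@(4,3):B
t=4: a0@(0,0):A a1@(2,2):A a2@(1,0):A a3@(3,0):B a4@(0,2):B a5@(1,1):A a6@(5,2):B a7@(0,3):B a8@(1,2):B a9@(4,3):B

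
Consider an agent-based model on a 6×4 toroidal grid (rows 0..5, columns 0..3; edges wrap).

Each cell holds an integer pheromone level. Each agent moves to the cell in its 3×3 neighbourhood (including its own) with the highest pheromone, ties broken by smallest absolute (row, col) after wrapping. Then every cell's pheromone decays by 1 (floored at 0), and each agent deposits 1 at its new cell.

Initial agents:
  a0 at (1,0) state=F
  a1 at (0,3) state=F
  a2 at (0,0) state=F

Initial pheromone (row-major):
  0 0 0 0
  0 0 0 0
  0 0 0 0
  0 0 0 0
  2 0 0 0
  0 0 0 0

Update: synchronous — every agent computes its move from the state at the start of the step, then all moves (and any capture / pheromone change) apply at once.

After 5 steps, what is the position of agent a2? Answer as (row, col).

t=1: a0@(0,0) a1@(0,0) a2@(0,0) | pheromone: 3 0 0 0 / 0 0 0 0 / 0 0 0 0 / 0 0 0 0 / 1 0 0 0 / 0 0 0 0
t=2: a0@(0,0) a1@(0,0) a2@(0,0) | pheromone: 5 0 0 0 / 0 0 0 0 / 0 0 0 0 / 0 0 0 0 / 0 0 0 0 / 0 0 0 0
t=3: a0@(0,0) a1@(0,0) a2@(0,0) | pheromone: 7 0 0 0 / 0 0 0 0 / 0 0 0 0 / 0 0 0 0 / 0 0 0 0 / 0 0 0 0
t=4: a0@(0,0) a1@(0,0) a2@(0,0) | pheromone: 9 0 0 0 / 0 0 0 0 / 0 0 0 0 / 0 0 0 0 / 0 0 0 0 / 0 0 0 0
t=5: a0@(0,0) a1@(0,0) a2@(0,0) | pheromone: 11 0 0 0 / 0 0 0 0 / 0 0 0 0 / 0 0 0 0 / 0 0 0 0 / 0 0 0 0

(0, 0)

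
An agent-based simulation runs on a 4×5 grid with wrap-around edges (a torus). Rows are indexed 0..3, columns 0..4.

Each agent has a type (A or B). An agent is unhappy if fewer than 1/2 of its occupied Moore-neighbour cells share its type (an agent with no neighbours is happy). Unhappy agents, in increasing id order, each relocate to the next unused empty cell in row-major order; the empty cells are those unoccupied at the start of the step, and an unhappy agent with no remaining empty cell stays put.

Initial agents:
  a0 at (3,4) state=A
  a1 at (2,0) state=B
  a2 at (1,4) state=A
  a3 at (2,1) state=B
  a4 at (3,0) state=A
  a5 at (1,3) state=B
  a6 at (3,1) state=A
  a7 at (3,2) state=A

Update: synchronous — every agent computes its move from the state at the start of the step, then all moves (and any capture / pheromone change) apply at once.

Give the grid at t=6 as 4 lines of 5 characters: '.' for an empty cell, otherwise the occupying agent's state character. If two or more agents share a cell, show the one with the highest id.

t=1: a0@(3,4):A a1@(0,0):B a2@(0,1):A a3@(0,2):B a4@(3,0):A a5@(0,3):B a6@(3,1):A a7@(3,2):A
t=2: a0@(0,4):A a1@(1,0):B a2@(0,1):A a3@(1,1):B a4@(3,0):A a5@(1,2):B a6@(3,1):A a7@(3,2):A
t=3: a0@(0,4):A a1@(0,0):B a2@(0,1):A a3@(1,1):B a4@(3,0):A a5@(1,2):B a6@(3,1):A a7@(3,2):A
t=4: a0@(0,4):A a1@(0,2):B a2@(0,1):A a3@(1,1):B a4@(3,0):A a5@(1,2):B a6@(3,1):A a7@(3,2):A
t=5: a0@(0,4):A a1@(0,0):B a2@(0,1):A a3@(1,1):B a4@(3,0):A a5@(1,2):B a6@(3,1):A a7@(3,2):A
t=6: a0@(0,4):A a1@(0,2):B a2@(0,1):A a3@(1,1):B a4@(3,0):A a5@(1,2):B a6@(3,1):A a7@(3,2):A

.AB.A
.BB..
.....
AAA..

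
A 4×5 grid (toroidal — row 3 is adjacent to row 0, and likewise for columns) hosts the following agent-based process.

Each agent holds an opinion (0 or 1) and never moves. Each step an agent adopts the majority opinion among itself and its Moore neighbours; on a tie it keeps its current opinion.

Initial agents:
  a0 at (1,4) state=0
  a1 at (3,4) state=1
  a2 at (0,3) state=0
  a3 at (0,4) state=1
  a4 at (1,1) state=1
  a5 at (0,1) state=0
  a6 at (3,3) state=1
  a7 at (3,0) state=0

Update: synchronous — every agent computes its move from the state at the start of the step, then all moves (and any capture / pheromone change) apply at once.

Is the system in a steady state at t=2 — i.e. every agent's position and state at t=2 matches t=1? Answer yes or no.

t=1: a0@(1,4):0 a1@(3,4):1 a2@(0,3):1 a3@(0,4):1 a4@(1,1):1 a5@(0,1):0 a6@(3,3):1 a7@(3,0):0
t=2: a0@(1,4):1 a1@(3,4):1 a2@(0,3):1 a3@(0,4):1 a4@(1,1):1 a5@(0,1):0 a6@(3,3):1 a7@(3,0):0

no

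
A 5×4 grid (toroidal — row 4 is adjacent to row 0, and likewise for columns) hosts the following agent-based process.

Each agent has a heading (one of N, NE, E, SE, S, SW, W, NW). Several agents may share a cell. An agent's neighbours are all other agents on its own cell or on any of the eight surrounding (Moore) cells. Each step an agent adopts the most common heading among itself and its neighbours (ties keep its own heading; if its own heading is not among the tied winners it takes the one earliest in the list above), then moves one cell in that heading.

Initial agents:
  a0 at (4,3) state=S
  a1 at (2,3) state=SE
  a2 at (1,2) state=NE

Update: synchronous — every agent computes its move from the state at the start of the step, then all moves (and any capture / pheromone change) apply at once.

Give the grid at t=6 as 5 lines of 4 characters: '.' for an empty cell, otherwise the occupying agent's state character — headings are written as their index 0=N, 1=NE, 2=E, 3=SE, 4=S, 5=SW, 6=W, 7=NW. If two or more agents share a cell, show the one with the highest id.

1..4
....
....
.3..
....

t=1: a0@(0,3):S a1@(3,0):SE a2@(0,3):NE
t=2: a0@(1,3):S a1@(4,1):SE a2@(4,0):NE
t=3: a0@(2,3):S a1@(0,2):SE a2@(3,1):NE
t=4: a0@(3,3):S a1@(1,3):SE a2@(2,2):NE
t=5: a0@(4,3):S a1@(2,0):SE a2@(1,3):NE
t=6: a0@(0,3):S a1@(3,1):SE a2@(0,0):NE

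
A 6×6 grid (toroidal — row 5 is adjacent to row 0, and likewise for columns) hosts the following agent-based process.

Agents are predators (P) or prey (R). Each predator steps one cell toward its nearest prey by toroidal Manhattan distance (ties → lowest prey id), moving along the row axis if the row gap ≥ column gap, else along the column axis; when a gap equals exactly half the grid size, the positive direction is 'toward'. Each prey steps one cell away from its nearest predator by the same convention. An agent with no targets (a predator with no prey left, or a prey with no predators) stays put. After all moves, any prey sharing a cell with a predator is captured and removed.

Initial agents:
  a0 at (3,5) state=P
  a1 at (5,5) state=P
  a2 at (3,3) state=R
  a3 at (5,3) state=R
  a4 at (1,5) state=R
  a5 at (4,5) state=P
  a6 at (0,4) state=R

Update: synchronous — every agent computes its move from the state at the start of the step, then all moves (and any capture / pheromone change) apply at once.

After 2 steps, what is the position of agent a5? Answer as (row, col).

t=1: a0@(3,4):P a1@(5,4):P a2@(3,2):R a3@(5,2):R a4@(0,5):R a5@(4,4):P a6@(1,4):R
t=2: a0@(3,3):P a1@(5,3):P a2@(3,1):R a3@(5,1):R a4@(1,5):R a5@(4,3):P a6@(0,4):R

(4, 3)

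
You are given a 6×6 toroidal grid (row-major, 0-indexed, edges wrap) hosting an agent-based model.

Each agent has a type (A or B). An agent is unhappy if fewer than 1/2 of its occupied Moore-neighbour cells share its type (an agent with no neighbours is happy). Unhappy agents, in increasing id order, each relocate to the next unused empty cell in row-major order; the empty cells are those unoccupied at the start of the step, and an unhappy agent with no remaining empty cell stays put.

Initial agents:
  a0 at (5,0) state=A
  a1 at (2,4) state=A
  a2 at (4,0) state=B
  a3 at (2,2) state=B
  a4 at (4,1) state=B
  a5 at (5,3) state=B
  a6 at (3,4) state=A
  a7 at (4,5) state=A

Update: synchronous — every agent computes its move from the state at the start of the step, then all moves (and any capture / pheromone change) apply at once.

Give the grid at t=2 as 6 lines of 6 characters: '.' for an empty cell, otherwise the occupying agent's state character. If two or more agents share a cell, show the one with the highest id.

t=1: a0@(0,0):A a1@(2,4):A a2@(0,1):B a3@(2,2):B a4@(4,1):B a5@(5,3):B a6@(3,4):A a7@(4,5):A
t=2: a0@(0,2):A a1@(2,4):A a2@(0,3):B a3@(2,2):B a4@(4,1):B a5@(5,3):B a6@(3,4):A a7@(4,5):A

..AB..
......
..B.A.
....A.
.B...A
...B..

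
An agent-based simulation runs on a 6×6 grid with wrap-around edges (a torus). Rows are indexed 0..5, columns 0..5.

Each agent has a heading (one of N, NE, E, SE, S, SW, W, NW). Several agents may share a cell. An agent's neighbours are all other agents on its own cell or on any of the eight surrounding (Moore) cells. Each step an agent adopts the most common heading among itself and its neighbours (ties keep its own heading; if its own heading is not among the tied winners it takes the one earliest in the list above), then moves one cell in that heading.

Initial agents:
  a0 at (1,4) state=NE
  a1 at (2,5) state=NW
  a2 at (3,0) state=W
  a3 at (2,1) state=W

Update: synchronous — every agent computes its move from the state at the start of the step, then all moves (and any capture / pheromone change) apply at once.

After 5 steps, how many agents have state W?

t=1: a0@(0,5):NE a1@(1,4):NW a2@(3,5):W a3@(2,0):W
t=2: a0@(5,0):NE a1@(0,3):NW a2@(3,4):W a3@(2,5):W
t=3: a0@(4,1):NE a1@(5,2):NW a2@(3,3):W a3@(2,4):W
t=4: a0@(3,2):NE a1@(4,1):NW a2@(3,2):W a3@(2,3):W
t=5: a0@(3,1):W a1@(3,0):NW a2@(3,1):W a3@(2,2):W

3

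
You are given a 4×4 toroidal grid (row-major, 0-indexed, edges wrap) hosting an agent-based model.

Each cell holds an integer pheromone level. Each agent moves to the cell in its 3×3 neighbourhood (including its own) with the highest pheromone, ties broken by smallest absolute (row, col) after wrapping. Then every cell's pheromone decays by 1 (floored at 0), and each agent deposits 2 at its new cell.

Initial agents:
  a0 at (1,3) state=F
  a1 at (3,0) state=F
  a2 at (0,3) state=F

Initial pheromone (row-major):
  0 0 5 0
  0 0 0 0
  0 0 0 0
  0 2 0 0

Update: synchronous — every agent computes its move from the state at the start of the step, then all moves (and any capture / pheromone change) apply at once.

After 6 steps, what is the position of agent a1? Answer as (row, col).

t=1: a0@(0,2) a1@(3,1) a2@(0,2) | pheromone: 0 0 8 0 / 0 0 0 0 / 0 0 0 0 / 0 3 0 0
t=2: a0@(0,2) a1@(0,2) a2@(0,2) | pheromone: 0 0 13 0 / 0 0 0 0 / 0 0 0 0 / 0 2 0 0
t=3: a0@(0,2) a1@(0,2) a2@(0,2) | pheromone: 0 0 18 0 / 0 0 0 0 / 0 0 0 0 / 0 1 0 0
t=4: a0@(0,2) a1@(0,2) a2@(0,2) | pheromone: 0 0 23 0 / 0 0 0 0 / 0 0 0 0 / 0 0 0 0
t=5: a0@(0,2) a1@(0,2) a2@(0,2) | pheromone: 0 0 28 0 / 0 0 0 0 / 0 0 0 0 / 0 0 0 0
t=6: a0@(0,2) a1@(0,2) a2@(0,2) | pheromone: 0 0 33 0 / 0 0 0 0 / 0 0 0 0 / 0 0 0 0

(0, 2)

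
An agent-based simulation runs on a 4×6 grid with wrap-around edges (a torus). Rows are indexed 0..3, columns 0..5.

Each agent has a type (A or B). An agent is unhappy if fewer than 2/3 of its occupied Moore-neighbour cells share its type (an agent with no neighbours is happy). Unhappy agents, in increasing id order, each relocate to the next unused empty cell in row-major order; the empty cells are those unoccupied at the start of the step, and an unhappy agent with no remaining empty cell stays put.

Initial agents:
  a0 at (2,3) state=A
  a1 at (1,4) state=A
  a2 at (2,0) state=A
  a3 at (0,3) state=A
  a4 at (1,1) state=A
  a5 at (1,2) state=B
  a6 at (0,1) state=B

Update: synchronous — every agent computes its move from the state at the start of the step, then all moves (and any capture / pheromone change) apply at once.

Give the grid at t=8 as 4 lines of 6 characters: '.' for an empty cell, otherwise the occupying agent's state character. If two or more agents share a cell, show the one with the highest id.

.AAAB.
.AA..B
......
......

t=1: a0@(0,0):A a1@(1,4):A a2@(2,0):A a3@(0,2):A a4@(0,4):A a5@(0,5):B a6@(1,0):B
t=2: a0@(0,1):A a1@(0,3):A a2@(1,1):A a3@(0,2):A a4@(1,2):A a5@(1,3):B a6@(1,5):B
t=3: a0@(0,1):A a1@(0,3):A a2@(1,1):A a3@(0,2):A a4@(1,2):A a5@(0,0):B a6@(1,5):B
t=4: a0@(0,1):A a1@(0,3):A a2@(1,1):A a3@(0,2):A a4@(1,2):A a5@(0,4):B a6@(1,5):B
t=5: a0@(0,1):A a1@(0,3):A a2@(1,1):A a3@(0,2):A a4@(1,2):A a5@(0,0):B a6@(1,5):B
t=6: a0@(0,1):A a1@(0,3):A a2@(1,1):A a3@(0,2):A a4@(1,2):A a5@(0,4):B a6@(1,5):B
t=7: a0@(0,1):A a1@(0,3):A a2@(1,1):A a3@(0,2):A a4@(1,2):A a5@(0,0):B a6@(1,5):B
t=8: a0@(0,1):A a1@(0,3):A a2@(1,1):A a3@(0,2):A a4@(1,2):A a5@(0,4):B a6@(1,5):B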